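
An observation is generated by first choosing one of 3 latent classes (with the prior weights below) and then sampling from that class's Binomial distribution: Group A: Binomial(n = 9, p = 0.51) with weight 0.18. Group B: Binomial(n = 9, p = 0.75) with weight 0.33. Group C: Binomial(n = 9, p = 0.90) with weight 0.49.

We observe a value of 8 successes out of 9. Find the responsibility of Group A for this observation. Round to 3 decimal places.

Posterior ∝ prior × likelihood, so P(k | x) ∝ π_k f_k(x); normalise over all components.
Binomial probabilities:
  f_A = C(9,8)·0.51^8·0.49^1 = 9·0.00457679·0.49 = 0.0201837
  f_B = C(9,8)·0.75^8·0.25^1 = 9·0.100113·0.25 = 0.225254
  f_C = C(9,8)·0.90^8·0.10^1 = 9·0.430467·0.1 = 0.38742
Prior × likelihood for each component:
  π_A·f_A = 0.18 × 0.0201837 = 0.00363306
  π_B·f_B = 0.33 × 0.225254 = 0.0743338
  π_C·f_C = 0.49 × 0.38742 = 0.189836
Normaliser: 0.00363306 + 0.0743338 + 0.189836 = 0.267803
P(Group A | data) ≈ 0.014

0.014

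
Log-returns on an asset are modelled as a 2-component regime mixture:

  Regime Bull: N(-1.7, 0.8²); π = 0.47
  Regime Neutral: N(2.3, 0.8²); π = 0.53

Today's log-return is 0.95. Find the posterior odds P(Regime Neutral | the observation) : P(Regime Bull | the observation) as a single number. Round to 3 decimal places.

65.539

Only the two components matter; the odds are (π_i f_i(x)) / (π_j f_j(x)).
Normal densities:
  L_Bull = (1/(0.8·√(2π)))·exp(−(0.95−-1.7)²/(2·0.8²)) = 0.498678·exp(-5.48633) = 0.00206604
  L_Neutral = (1/(0.8·√(2π)))·exp(−(0.95−2.3)²/(2·0.8²)) = 0.498678·exp(-1.42383) = 0.120077
Odds = (0.53/0.47) × (0.120077/0.00206604) = 1.12766 × 58.1194 ≈ 65.539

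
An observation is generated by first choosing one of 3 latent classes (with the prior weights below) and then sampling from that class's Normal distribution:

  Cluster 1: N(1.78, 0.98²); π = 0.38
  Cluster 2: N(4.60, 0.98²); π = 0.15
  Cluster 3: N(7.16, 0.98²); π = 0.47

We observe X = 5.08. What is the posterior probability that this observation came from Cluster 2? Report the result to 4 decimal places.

0.7240

The responsibility of component k is w_k f_k(x) divided by Σ_j w_j f_j(x).
Component likelihoods at x = 5.08:
  p_1 = (1/(0.98·√(2π)))·exp(−(5.08−1.78)²/(2·0.98²)) = 0.407084·exp(-5.66951) = 0.00140425
  p_2 = (1/(0.98·√(2π)))·exp(−(5.08−4.60)²/(2·0.98²)) = 0.407084·exp(-0.11995) = 0.361069
  p_3 = (1/(0.98·√(2π)))·exp(−(5.08−7.16)²/(2·0.98²)) = 0.407084·exp(-2.25239) = 0.0428037
Unnormalised posteriors:
  w_1·p_1 = 0.38 × 0.00140425 = 0.000533617
  w_2·p_2 = 0.15 × 0.361069 = 0.0541604
  w_3·p_3 = 0.47 × 0.0428037 = 0.0201177
Marginal: 0.000533617 + 0.0541604 + 0.0201177 = 0.0748117
P(Cluster 2 | x) = 0.0541604 / 0.0748117 ≈ 0.7240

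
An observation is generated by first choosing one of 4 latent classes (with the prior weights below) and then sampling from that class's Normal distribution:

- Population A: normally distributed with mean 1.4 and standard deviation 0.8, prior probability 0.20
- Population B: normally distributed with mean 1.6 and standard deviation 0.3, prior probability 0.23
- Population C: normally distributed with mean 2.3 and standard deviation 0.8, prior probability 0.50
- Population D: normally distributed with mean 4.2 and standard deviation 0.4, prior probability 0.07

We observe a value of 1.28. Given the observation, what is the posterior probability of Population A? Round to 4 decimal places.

0.2579

Apply Bayes' rule: the posterior for each component is proportional to its prior times its likelihood at x.
Evaluate each component's likelihood at the observed value:
  f_A = 0.493099
  f_B = 0.752876
  f_C = 0.221218
  f_D = 2.67346e-12
Prior × likelihood for each component:
  w_A·f_A = 0.20 × 0.493099 = 0.0986198
  w_B·f_B = 0.23 × 0.752876 = 0.173162
  w_C·f_C = 0.50 × 0.221218 = 0.110609
  w_D·f_D = 0.07 × 2.67346e-12 = 1.87142e-13
Sum: 0.0986198 + 0.173162 + 0.110609 + 1.87142e-13 = 0.38239
P(Population A | 1.28) = 0.0986198 / 0.38239 ≈ 0.2579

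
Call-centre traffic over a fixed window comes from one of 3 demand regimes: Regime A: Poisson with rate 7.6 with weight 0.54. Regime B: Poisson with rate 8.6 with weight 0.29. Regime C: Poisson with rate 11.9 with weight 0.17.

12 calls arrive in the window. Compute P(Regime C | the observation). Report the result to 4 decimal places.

0.3315

P(component k | x) = π_k·f_k(x) / marginal(x), where marginal(x) = Σ_j π_j·f_j(x).
Component likelihoods at x = 12 calls:
  L_A = 0.0387961
  L_B = 0.0629089
  L_C = 0.11432
Unnormalised posteriors:
  π_A·L_A = 0.54 × 0.0387961 = 0.0209499
  π_B·L_B = 0.29 × 0.0629089 = 0.0182436
  π_C·L_C = 0.17 × 0.11432 = 0.0194344
Sum: 0.0209499 + 0.0182436 + 0.0194344 = 0.0586279
P(Regime C | 12 calls) ≈ 0.3315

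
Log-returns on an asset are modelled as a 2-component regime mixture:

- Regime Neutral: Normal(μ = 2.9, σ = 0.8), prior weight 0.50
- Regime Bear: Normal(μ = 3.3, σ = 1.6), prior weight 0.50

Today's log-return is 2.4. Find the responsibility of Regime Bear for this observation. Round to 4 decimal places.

0.3416

Apply Bayes' rule: the posterior for each component is proportional to its prior times its likelihood at x.
Normal densities:
  p_Neutral = 0.410201
  p_Bear = 0.212855
Unnormalised posteriors:
  π_Neutral·p_Neutral = 0.50 × 0.410201 = 0.205101
  π_Bear·p_Bear = 0.50 × 0.212855 = 0.106427
Normaliser: 0.205101 + 0.106427 = 0.311528
Responsibility of Regime Bear: 0.106427 / 0.311528 ≈ 0.3416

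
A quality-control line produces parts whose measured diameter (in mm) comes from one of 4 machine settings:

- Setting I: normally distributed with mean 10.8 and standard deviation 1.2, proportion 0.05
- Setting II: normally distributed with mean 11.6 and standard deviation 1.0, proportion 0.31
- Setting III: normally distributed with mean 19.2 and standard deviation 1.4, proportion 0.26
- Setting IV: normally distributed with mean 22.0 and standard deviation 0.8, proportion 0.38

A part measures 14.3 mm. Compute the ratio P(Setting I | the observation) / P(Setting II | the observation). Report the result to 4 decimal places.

0.0731

Since P(k|x) ∝ π_k f_k(x), the posterior odds are π_i f_i(x) / (π_j f_j(x)).
Evaluate each component's likelihood at the observed value:
  f_I = (1/(1.2·√(2π)))·exp(−(14.3−10.8)²/(2·1.2²)) = 0.332452·exp(-4.25347) = 0.00472573
  f_II = (1/(1.0·√(2π)))·exp(−(14.3−11.6)²/(2·1.0²)) = 0.398942·exp(-3.64500) = 0.0104209
  f_III = (1/(1.4·√(2π)))·exp(−(14.3−19.2)²/(2·1.4²)) = 0.284959·exp(-6.12500) = 0.000623345
  f_IV = (1/(0.8·√(2π)))·exp(−(14.3−22.0)²/(2·0.8²)) = 0.498678·exp(-46.32031) = 3.8121e-21
0.000236287 / 0.00323049 ≈ 0.0731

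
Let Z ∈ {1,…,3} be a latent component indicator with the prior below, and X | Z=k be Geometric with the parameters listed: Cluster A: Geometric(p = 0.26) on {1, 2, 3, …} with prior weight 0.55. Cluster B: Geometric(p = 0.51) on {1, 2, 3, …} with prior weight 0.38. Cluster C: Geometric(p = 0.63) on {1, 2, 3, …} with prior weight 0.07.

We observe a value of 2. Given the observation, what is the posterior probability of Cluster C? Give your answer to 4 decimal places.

Apply Bayes' rule: the posterior for each component is proportional to its prior times its likelihood at x.
Evaluate each component's likelihood at the observed value:
  f_A = 0.26·(1−0.26)^1 = 0.26·0.74 = 0.1924
  f_B = 0.51·(1−0.51)^1 = 0.51·0.49 = 0.2499
  f_C = 0.63·(1−0.63)^1 = 0.63·0.37 = 0.2331
Multiply by the mixture weights:
  P(Z=A)·f_A = 0.55 × 0.1924 = 0.10582
  P(Z=B)·f_B = 0.38 × 0.2499 = 0.094962
  P(Z=C)·f_C = 0.07 × 0.2331 = 0.016317
Sum: 0.10582 + 0.094962 + 0.016317 = 0.217099
Responsibility of Cluster C: 0.016317 / 0.217099 ≈ 0.0752

0.0752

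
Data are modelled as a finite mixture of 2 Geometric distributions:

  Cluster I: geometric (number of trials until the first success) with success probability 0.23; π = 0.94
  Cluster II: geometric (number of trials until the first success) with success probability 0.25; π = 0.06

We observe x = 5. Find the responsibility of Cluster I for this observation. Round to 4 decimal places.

0.9412

Posterior ∝ prior × likelihood, so P(k | x) ∝ π_k f_k(x); normalise over all components.
Component likelihoods at x = 5:
  f_I = 0.080852
  f_II = 0.0791016
Multiply by the mixture weights:
  π_I·f_I = 0.94 × 0.080852 = 0.0760009
  π_II·f_II = 0.06 × 0.0791016 = 0.00474609
Denominator: 0.0760009 + 0.00474609 = 0.080747
P(Cluster I | 5) = 0.0760009 / 0.080747 ≈ 0.9412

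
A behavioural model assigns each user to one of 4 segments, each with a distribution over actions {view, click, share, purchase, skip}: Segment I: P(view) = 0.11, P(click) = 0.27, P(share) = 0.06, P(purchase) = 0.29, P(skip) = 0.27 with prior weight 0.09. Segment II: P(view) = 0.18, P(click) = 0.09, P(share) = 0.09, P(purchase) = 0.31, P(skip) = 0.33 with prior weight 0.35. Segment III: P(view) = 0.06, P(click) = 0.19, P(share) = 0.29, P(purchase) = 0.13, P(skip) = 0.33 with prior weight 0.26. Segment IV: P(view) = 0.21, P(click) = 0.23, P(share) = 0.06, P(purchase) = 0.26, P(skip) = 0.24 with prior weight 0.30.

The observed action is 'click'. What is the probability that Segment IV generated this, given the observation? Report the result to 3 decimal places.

0.396

The responsibility of component k is P(Z=k) f_k(x) divided by Σ_j P(Z=j) f_j(x).
Component likelihoods at x = 'click':
  p_I = 0.27
  p_II = 0.09
  p_III = 0.19
  p_IV = 0.23
Multiply by the mixture weights:
  P(Z=I)·p_I = 0.09 × 0.27 = 0.0243
  P(Z=II)·p_II = 0.35 × 0.09 = 0.0315
  P(Z=III)·p_III = 0.26 × 0.19 = 0.0494
  P(Z=IV)·p_IV = 0.30 × 0.23 = 0.069
Sum: 0.0243 + 0.0315 + 0.0494 + 0.069 = 0.1742
Responsibility of Segment IV: 0.069 / 0.1742 ≈ 0.396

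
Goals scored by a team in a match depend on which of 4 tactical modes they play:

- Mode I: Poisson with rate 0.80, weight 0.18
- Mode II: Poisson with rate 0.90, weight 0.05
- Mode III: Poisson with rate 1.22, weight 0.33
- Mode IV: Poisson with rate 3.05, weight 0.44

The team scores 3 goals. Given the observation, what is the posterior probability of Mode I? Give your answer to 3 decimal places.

0.050

P(component k | x) = P(Z=k)·f_k(x) / marginal(x), where marginal(x) = Σ_j P(Z=j)·f_j(x).
Evaluate each component's likelihood at the observed value:
  L_I = e^(−0.80)·0.80^3/3! = 0.0383427
  L_II = e^(−0.90)·0.90^3/3! = 0.0493982
  L_III = e^(−1.22)·1.22^3/3! = 0.0893489
  L_IV = e^(−3.05)·3.05^3/3! = 0.22395
Prior × likelihood for each component:
  P(Z=I)·L_I = 0.18 × 0.0383427 = 0.00690169
  P(Z=II)·L_II = 0.05 × 0.0493982 = 0.00246991
  P(Z=III)·L_III = 0.33 × 0.0893489 = 0.0294851
  P(Z=IV)·L_IV = 0.44 × 0.22395 = 0.0985378
Marginal: 0.00690169 + 0.00246991 + 0.0294851 + 0.0985378 = 0.137395
Responsibility of Mode I: 0.00690169 / 0.137395 ≈ 0.050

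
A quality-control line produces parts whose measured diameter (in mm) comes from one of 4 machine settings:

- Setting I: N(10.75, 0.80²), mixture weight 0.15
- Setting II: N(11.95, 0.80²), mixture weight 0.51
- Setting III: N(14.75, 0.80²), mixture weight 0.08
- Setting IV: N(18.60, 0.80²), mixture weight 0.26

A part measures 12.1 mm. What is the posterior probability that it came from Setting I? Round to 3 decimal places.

By Bayes' theorem, P(k | x) = P(Z=k) f_k(x) / Σ_j P(Z=j) f_j(x).
Normal densities:
  f_I = (1/(0.80·√(2π)))·exp(−(12.1−10.75)²/(2·0.80²)) = 0.498678·exp(-1.42383) = 0.120077
  f_II = (1/(0.80·√(2π)))·exp(−(12.1−11.95)²/(2·0.80²)) = 0.498678·exp(-0.01758) = 0.489989
  f_III = (1/(0.80·√(2π)))·exp(−(12.1−14.75)²/(2·0.80²)) = 0.498678·exp(-5.48633) = 0.00206604
  f_IV = (1/(0.80·√(2π)))·exp(−(12.1−18.60)²/(2·0.80²)) = 0.498678·exp(-33.00781) = 2.3052e-15
Unnormalised posteriors:
  P(Z=I)·f_I = 0.15 × 0.120077 = 0.0180115
  P(Z=II)·f_II = 0.51 × 0.489989 = 0.249894
  P(Z=III)·f_III = 0.08 × 0.00206604 = 0.000165283
  P(Z=IV)·f_IV = 0.26 × 2.3052e-15 = 5.99353e-16
Normaliser: 0.0180115 + 0.249894 + 0.000165283 + 5.99353e-16 = 0.268071
P(Setting I | x) ≈ 0.067

0.067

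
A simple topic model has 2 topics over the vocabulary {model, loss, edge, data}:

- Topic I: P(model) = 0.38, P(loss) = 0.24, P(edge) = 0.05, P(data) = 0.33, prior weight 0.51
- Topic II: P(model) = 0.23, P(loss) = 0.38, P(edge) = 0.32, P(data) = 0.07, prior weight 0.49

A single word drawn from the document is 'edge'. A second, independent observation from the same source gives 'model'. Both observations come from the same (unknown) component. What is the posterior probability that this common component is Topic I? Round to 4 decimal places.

0.2118

By Bayes' theorem, P(k | x) = w_k f_k(x) / Σ_j w_j f_j(x).
Since both observations come from the same component, the likelihood for component k is f_k(x₁)·f_k(x₂).
  L_I = [P(edge | comp) = 0.05] × [0.38] = 0.019
  L_II = [P(edge | comp) = 0.32] × [0.23] = 0.0736
Weight by the priors:
  w_I·L_I = 0.51 × 0.019 = 0.00969
  w_II·L_II = 0.49 × 0.0736 = 0.036064
Sum: 0.00969 + 0.036064 = 0.045754
Responsibility of Topic I: 0.00969 / 0.045754 ≈ 0.2118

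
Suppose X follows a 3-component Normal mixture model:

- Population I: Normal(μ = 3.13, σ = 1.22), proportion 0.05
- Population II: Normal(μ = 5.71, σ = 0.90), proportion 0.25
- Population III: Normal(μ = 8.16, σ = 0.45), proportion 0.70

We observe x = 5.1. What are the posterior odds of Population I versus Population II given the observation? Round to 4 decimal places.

0.0504

The posterior odds equal the prior odds times the likelihood ratio: (w_i/w_j)·(f_i(x)/f_j(x)).
Evaluate each component's likelihood at the observed value:
  L_I = (1/(1.22·√(2π)))·exp(−(5.1−3.13)²/(2·1.22²)) = 0.327002·exp(-1.30372) = 0.0887879
  L_II = (1/(0.90·√(2π)))·exp(−(5.1−5.71)²/(2·0.90²)) = 0.443269·exp(-0.22969) = 0.352301
  L_III = (1/(0.45·√(2π)))·exp(−(5.1−8.16)²/(2·0.45²)) = 0.886538·exp(-23.12000) = 8.0688e-11
Posterior odds = (w_I·L_I) / (w_II·L_II) = (0.05·0.0887879) / (0.25·0.352301) = 0.0044394 / 0.0880752 ≈ 0.0504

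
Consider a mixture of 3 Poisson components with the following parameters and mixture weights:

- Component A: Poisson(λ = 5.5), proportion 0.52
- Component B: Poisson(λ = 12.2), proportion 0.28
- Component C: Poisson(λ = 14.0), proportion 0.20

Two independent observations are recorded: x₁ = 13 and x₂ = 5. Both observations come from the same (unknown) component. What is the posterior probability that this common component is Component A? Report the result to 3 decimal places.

By Bayes' theorem, P(k | x) = P(Z=k) f_k(x) / Σ_j P(Z=j) f_j(x).
Since both observations come from the same component, the likelihood for component k is f_k(x₁)·f_k(x₂).
  L_A = [e^(−5.5)·5.5^13/13! = 0.00276576] × [0.171401] = 0.000474054
  L_B = [e^(−12.2)·12.2^13/13! = 0.107153] × [0.0113299] = 0.00121403
  L_C = [e^(−14.0)·14.0^13/13! = 0.105989] × [0.0037268] = 0.000395
Weight by the priors:
  P(Z=A)·L_A = 0.52 × 0.000474054 = 0.000246508
  P(Z=B)·L_B = 0.28 × 0.00121403 = 0.000339929
  P(Z=C)·L_C = 0.20 × 0.000395 = 7.90001e-05
Normaliser: 0.000246508 + 0.000339929 + 7.90001e-05 = 0.000665437
P(Component A | x) ≈ 0.370

0.370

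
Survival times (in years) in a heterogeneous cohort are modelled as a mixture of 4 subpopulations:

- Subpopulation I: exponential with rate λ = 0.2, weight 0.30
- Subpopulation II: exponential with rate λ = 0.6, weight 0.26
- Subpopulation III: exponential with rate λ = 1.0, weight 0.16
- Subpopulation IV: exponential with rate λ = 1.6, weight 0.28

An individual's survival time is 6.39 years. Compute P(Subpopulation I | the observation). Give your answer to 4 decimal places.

0.8205

Apply Bayes' rule: the posterior for each component is proportional to its prior times its likelihood at x.
Component likelihoods at x = 6.39 years:
  f_I = 0.2·e^(−0.2·6.39) = 0.2·e^(−1.2780) = 0.0557188
  f_II = 0.6·e^(−0.6·6.39) = 0.6·e^(−3.8340) = 0.0129738
  f_III = 1.0·e^(−1.0·6.39) = 1.0·e^(−6.3900) = 0.00167826
  f_IV = 1.6·e^(−1.6·6.39) = 1.6·e^(−10.2240) = 5.80622e-05
Prior × likelihood for each component:
  π_I·f_I = 0.30 × 0.0557188 = 0.0167156
  π_II·f_II = 0.26 × 0.0129738 = 0.00337318
  π_III·f_III = 0.16 × 0.00167826 = 0.000268521
  π_IV·f_IV = 0.28 × 5.80622e-05 = 1.62574e-05
Evidence: 0.0167156 + 0.00337318 + 0.000268521 + 1.62574e-05 = 0.0203736
So the posterior for Subpopulation I is 0.0167156 / 0.0203736 ≈ 0.8205.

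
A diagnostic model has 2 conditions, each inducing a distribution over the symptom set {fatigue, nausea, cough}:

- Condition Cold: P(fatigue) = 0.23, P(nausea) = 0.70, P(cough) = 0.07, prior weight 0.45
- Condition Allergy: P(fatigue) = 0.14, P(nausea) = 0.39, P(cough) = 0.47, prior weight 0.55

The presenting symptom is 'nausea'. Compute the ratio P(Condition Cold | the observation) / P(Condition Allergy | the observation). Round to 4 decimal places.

The posterior odds equal the prior odds times the likelihood ratio: (w_i/w_j)·(f_i(x)/f_j(x)).
Categorical probabilities:
  f_Cold = 0.7
  f_Allergy = 0.39
Posterior odds = (w_Cold·f_Cold) / (w_Allergy·f_Allergy) = (0.45·0.7) / (0.55·0.39) = 0.315 / 0.2145 ≈ 1.4685

1.4685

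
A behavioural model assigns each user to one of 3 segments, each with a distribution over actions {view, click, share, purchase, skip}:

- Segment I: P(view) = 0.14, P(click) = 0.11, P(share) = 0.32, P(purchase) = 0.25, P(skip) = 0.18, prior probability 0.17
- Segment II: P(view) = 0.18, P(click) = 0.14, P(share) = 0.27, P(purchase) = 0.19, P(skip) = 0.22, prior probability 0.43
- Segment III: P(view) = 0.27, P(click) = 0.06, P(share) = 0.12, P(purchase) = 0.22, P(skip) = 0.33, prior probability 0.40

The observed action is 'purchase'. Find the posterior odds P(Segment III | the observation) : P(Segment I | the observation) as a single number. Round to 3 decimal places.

The posterior odds equal the prior odds times the likelihood ratio: (w_i/w_j)·(f_i(x)/f_j(x)).
Evaluate each component's likelihood at the observed value:
  f_I = P(purchase | comp) = 0.25
  f_II = P(purchase | comp) = 0.19
  f_III = P(purchase | comp) = 0.22
Odds = (0.40/0.17) × (0.22/0.25) = 2.35294 × 0.88 ≈ 2.071

2.071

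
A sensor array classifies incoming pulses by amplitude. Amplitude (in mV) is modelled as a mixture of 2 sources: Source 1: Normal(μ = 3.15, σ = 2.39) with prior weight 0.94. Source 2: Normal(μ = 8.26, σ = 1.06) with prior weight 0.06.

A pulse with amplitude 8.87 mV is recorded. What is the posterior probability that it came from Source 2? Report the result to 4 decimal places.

0.6813

P(component k | x) = P(Z=k)·f_k(x) / marginal(x), where marginal(x) = Σ_j P(Z=j)·f_j(x).
Component likelihoods at x = 8.87 mV:
  f_1 = 0.00952165
  f_2 = 0.318928
Unnormalised posteriors:
  P(Z=1)·f_1 = 0.94 × 0.00952165 = 0.00895035
  P(Z=2)·f_2 = 0.06 × 0.318928 = 0.0191357
Denominator: 0.00895035 + 0.0191357 = 0.028086
So the posterior for Source 2 is 0.0191357 / 0.028086 ≈ 0.6813.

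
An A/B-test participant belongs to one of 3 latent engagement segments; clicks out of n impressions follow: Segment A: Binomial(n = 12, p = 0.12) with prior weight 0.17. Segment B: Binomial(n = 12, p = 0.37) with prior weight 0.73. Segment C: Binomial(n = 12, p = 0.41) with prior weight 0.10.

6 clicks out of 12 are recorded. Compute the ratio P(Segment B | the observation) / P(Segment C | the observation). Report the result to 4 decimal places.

The posterior odds equal the prior odds times the likelihood ratio: (P(Z=i)/P(Z=j))·(f_i(x)/f_j(x)).
Binomial probabilities:
  L_A = C(12,6)·0.12^6·0.88^6 = 924·2.98598e-06·0.464404 = 0.00128131
  L_B = C(12,6)·0.37^6·0.63^6 = 924·0.00256573·0.0625235 = 0.148226
  L_C = C(12,6)·0.41^6·0.59^6 = 924·0.0047501·0.0421805 = 0.185134
Posterior odds = (P(Z=B)·L_B) / (P(Z=C)·L_C) = (0.73·0.148226) / (0.10·0.185134) = 0.108205 / 0.0185134 ≈ 5.8447

5.8447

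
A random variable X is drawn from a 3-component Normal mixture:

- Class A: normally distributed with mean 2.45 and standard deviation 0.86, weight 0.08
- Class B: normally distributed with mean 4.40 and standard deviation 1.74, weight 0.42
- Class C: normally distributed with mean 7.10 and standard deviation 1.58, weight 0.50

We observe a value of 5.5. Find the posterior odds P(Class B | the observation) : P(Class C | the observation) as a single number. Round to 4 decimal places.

1.0430

Posterior odds = (π_i f_i(x)) / (π_j f_j(x)); the normalising sum cancels.
Normal densities:
  f_A = (1/(0.86·√(2π)))·exp(−(5.5−2.45)²/(2·0.86²)) = 0.463886·exp(-6.28887) = 0.000861369
  f_B = (1/(1.74·√(2π)))·exp(−(5.5−4.40)²/(2·1.74²)) = 0.229277·exp(-0.19983) = 0.187749
  f_C = (1/(1.58·√(2π)))·exp(−(5.5−7.10)²/(2·1.58²)) = 0.252495·exp(-0.51274) = 0.151208
0.0788544 / 0.0756038 ≈ 1.0430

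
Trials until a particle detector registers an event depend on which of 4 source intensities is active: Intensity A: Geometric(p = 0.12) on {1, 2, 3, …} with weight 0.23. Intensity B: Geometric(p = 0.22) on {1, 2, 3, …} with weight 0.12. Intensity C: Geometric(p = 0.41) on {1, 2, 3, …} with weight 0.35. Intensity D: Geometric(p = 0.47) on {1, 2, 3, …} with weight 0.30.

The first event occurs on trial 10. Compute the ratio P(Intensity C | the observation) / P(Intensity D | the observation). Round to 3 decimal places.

The posterior odds equal the prior odds times the likelihood ratio: (π_i/π_j)·(f_i(x)/f_j(x)).
Component likelihoods at x = 10:
  f_A = 0.0379774
  f_B = 0.0235112
  f_C = 0.00355183
  f_D = 0.00155089
Odds = (0.35/0.30) × (0.00355183/0.00155089) = 1.16667 × 2.29019 ≈ 2.672

2.672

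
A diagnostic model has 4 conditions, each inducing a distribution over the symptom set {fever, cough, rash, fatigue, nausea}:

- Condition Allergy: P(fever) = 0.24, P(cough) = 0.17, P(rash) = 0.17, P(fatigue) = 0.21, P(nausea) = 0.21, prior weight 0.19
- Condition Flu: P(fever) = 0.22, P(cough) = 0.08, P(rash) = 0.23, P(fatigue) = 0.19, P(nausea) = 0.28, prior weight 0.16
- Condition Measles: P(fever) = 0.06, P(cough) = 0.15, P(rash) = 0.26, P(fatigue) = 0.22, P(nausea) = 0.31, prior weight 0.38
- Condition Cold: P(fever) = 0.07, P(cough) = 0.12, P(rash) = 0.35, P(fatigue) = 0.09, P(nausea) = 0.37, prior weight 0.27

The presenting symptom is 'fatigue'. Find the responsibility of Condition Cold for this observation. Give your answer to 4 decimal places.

0.1364

By Bayes' theorem, P(k | x) = P(Z=k) f_k(x) / Σ_j P(Z=j) f_j(x).
Categorical probabilities:
  f_Allergy = P(fatigue | comp) = 0.21
  f_Flu = P(fatigue | comp) = 0.19
  f_Measles = P(fatigue | comp) = 0.22
  f_Cold = P(fatigue | comp) = 0.09
Prior × likelihood for each component:
  P(Z=Allergy)·f_Allergy = 0.19 × 0.21 = 0.0399
  P(Z=Flu)·f_Flu = 0.16 × 0.19 = 0.0304
  P(Z=Measles)·f_Measles = 0.38 × 0.22 = 0.0836
  P(Z=Cold)·f_Cold = 0.27 × 0.09 = 0.0243
Evidence: 0.0399 + 0.0304 + 0.0836 + 0.0243 = 0.1782
Responsibility of Condition Cold: 0.0243 / 0.1782 ≈ 0.1364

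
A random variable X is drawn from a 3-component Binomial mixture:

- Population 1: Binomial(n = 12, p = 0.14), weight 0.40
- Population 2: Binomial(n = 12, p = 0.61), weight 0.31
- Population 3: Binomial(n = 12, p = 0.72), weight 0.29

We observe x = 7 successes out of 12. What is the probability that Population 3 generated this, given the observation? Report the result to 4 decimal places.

By Bayes' theorem, P(k | x) = π_k f_k(x) / Σ_j π_j f_j(x).
Binomial probabilities:
  p_1 = C(12,7)·0.14^7·0.86^5 = 792·1.05414e-06·0.470427 = 0.000392748
  p_2 = C(12,7)·0.61^7·0.39^5 = 792·0.0314274·0.00902242 = 0.224573
  p_3 = C(12,7)·0.72^7·0.28^5 = 792·0.100306·0.00172104 = 0.136723
Weight by the priors:
  π_1·p_1 = 0.40 × 0.000392748 = 0.000157099
  π_2·p_2 = 0.31 × 0.224573 = 0.0696176
  π_3·p_3 = 0.29 × 0.136723 = 0.0396498
Evidence: 0.000157099 + 0.0696176 + 0.0396498 = 0.109424
P(Population 3 | x) ≈ 0.3623

0.3623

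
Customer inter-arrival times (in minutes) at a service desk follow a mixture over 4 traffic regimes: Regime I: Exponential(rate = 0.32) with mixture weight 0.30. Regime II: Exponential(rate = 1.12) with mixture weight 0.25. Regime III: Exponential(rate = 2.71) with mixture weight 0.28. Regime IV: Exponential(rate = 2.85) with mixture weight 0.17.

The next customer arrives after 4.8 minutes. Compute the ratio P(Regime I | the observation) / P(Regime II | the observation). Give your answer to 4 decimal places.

Since P(k|x) ∝ π_k f_k(x), the posterior odds are π_i f_i(x) / (π_j f_j(x)).
Component likelihoods at x = 4.8 minutes:
  L_I = 0.32·e^(−0.32·4.8) = 0.32·e^(−1.5360) = 0.0688769
  L_II = 1.12·e^(−1.12·4.8) = 1.12·e^(−5.3760) = 0.00518144
  L_III = 2.71·e^(−2.71·4.8) = 2.71·e^(−13.0080) = 6.07668e-06
  L_IV = 2.85·e^(−2.85·4.8) = 2.85·e^(−13.6800) = 3.2636e-06
Posterior odds = (π_I·L_I) / (π_II·L_II) = (0.30·0.0688769) / (0.25·0.00518144) = 0.0206631 / 0.00129536 ≈ 15.9516

15.9516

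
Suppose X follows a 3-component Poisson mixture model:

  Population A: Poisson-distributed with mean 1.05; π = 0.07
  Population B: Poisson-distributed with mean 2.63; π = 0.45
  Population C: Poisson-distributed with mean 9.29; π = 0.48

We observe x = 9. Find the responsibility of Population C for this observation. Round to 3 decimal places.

0.992

P(component k | x) = P(Z=k)·f_k(x) / marginal(x), where marginal(x) = Σ_j P(Z=j)·f_j(x).
Component likelihoods at x = 9:
  p_A = e^(−1.05)·1.05^9/9! = 1.496e-06
  p_B = e^(−2.63)·2.63^9/9! = 0.00119576
  p_C = e^(−9.29)·9.29^9/9! = 0.131154
Prior × likelihood for each component:
  P(Z=A)·p_A = 0.07 × 1.496e-06 = 1.0472e-07
  P(Z=B)·p_B = 0.45 × 0.00119576 = 0.000538092
  P(Z=C)·p_C = 0.48 × 0.131154 = 0.0629541
Sum: 1.0472e-07 + 0.000538092 + 0.0629541 = 0.0634923
P(Population C | data) = 0.0629541 / 0.0634923 ≈ 0.992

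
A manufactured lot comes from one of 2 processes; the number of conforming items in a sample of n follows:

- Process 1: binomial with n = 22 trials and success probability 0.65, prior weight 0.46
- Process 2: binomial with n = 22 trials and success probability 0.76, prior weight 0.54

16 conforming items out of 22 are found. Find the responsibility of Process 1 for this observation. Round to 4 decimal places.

0.4018

Posterior ∝ prior × likelihood, so P(k | x) ∝ w_k f_k(x); normalise over all components.
Evaluate each component's likelihood at the observed value:
  p_1 = 0.139263
  p_2 = 0.176644
Multiply by the mixture weights:
  w_1·p_1 = 0.46 × 0.139263 = 0.0640611
  w_2·p_2 = 0.54 × 0.176644 = 0.0953879
Marginal: 0.0640611 + 0.0953879 = 0.159449
P(Process 1 | x) = 0.0640611 / 0.159449 ≈ 0.4018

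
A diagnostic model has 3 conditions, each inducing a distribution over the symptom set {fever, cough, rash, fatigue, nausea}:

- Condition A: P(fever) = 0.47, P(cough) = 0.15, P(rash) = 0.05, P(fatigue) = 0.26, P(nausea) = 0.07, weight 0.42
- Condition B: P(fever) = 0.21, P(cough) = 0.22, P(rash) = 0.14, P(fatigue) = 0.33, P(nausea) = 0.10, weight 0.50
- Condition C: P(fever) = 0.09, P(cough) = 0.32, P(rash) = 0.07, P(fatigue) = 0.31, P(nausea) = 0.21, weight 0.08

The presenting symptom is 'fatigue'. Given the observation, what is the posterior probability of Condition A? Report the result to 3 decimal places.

0.365

The responsibility of component k is P(Z=k) f_k(x) divided by Σ_j P(Z=j) f_j(x).
Component likelihoods at x = 'fatigue':
  p_A = 0.26
  p_B = 0.33
  p_C = 0.31
Multiply by the mixture weights:
  P(Z=A)·p_A = 0.42 × 0.26 = 0.1092
  P(Z=B)·p_B = 0.50 × 0.33 = 0.165
  P(Z=C)·p_C = 0.08 × 0.31 = 0.0248
Normaliser: 0.1092 + 0.165 + 0.0248 = 0.299
Responsibility of Condition A: 0.1092 / 0.299 ≈ 0.365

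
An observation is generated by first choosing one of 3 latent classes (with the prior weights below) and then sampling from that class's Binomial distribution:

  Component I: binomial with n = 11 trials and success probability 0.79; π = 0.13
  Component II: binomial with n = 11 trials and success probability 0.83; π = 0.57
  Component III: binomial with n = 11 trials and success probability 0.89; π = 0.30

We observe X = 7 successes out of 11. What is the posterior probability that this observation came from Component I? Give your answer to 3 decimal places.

0.246

By Bayes' theorem, P(k | x) = π_k f_k(x) / Σ_j π_j f_j(x).
Binomial probabilities:
  f_I = C(11,7)·0.79^7·0.21^4 = 330·0.192039·0.00194481 = 0.123248
  f_II = C(11,7)·0.83^7·0.17^4 = 330·0.271361·0.00083521 = 0.0747922
  f_III = C(11,7)·0.89^7·0.11^4 = 330·0.442313·0.00014641 = 0.0213705
Unnormalised posteriors:
  π_I·f_I = 0.13 × 0.123248 = 0.0160223
  π_II·f_II = 0.57 × 0.0747922 = 0.0426316
  π_III·f_III = 0.30 × 0.0213705 = 0.00641115
Evidence: 0.0160223 + 0.0426316 + 0.00641115 = 0.065065
P(Component I | data) = 0.0160223 / 0.065065 ≈ 0.246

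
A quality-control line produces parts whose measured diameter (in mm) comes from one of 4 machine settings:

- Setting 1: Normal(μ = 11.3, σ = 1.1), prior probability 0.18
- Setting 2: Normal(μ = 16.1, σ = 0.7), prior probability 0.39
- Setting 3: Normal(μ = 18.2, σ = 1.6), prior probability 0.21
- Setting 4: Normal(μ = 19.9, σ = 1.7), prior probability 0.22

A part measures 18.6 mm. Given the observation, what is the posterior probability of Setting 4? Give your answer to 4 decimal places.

0.4298

By Bayes' theorem, P(k | x) = w_k f_k(x) / Σ_j w_j f_j(x).
Normal densities:
  p_1 = 9.90982e-11
  p_2 = 0.000968449
  p_3 = 0.241668
  p_4 = 0.175178
Prior × likelihood for each component:
  w_1·p_1 = 0.18 × 9.90982e-11 = 1.78377e-11
  w_2·p_2 = 0.39 × 0.000968449 = 0.000377695
  w_3·p_3 = 0.21 × 0.241668 = 0.0507502
  w_4·p_4 = 0.22 × 0.175178 = 0.0385391
Evidence: 1.78377e-11 + 0.000377695 + 0.0507502 + 0.0385391 = 0.089667
So the posterior for Setting 4 is 0.0385391 / 0.089667 ≈ 0.4298.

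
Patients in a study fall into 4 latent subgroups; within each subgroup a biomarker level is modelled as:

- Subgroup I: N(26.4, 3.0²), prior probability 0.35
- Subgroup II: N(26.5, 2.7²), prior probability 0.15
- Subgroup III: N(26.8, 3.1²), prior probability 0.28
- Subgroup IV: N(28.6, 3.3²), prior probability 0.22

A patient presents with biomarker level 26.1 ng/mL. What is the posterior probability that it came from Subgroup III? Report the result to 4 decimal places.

0.2848

Apply Bayes' rule: the posterior for each component is proportional to its prior times its likelihood at x.
Evaluate each component's likelihood at the observed value:
  p_I = (1/(3.0·√(2π)))·exp(−(26.1−26.4)²/(2·3.0²)) = 0.132981·exp(-0.00500) = 0.132318
  p_II = (1/(2.7·√(2π)))·exp(−(26.1−26.5)²/(2·2.7²)) = 0.147756·exp(-0.01097) = 0.146144
  p_III = (1/(3.1·√(2π)))·exp(−(26.1−26.8)²/(2·3.1²)) = 0.128691·exp(-0.02549) = 0.125452
  p_IV = (1/(3.3·√(2π)))·exp(−(26.1−28.6)²/(2·3.3²)) = 0.120892·exp(-0.28696) = 0.0907341
Multiply by the mixture weights:
  P(Z=I)·p_I = 0.35 × 0.132318 = 0.0463111
  P(Z=II)·p_II = 0.15 × 0.146144 = 0.0219216
  P(Z=III)·p_III = 0.28 × 0.125452 = 0.0351265
  P(Z=IV)·p_IV = 0.22 × 0.0907341 = 0.0199615
Denominator: 0.0463111 + 0.0219216 + 0.0351265 + 0.0199615 = 0.123321
So the posterior for Subgroup III is 0.0351265 / 0.123321 ≈ 0.2848.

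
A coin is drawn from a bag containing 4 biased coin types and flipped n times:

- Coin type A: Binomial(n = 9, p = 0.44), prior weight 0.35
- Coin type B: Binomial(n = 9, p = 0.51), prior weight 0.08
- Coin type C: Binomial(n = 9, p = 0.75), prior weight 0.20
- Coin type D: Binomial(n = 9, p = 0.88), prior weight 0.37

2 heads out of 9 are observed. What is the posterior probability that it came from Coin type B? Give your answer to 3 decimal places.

Apply Bayes' rule: the posterior for each component is proportional to its prior times its likelihood at x.
Component likelihoods at x = 2 heads out of 9:
  f_A = C(9,2)·0.44^2·0.56^7 = 36·0.1936·0.0172709 = 0.120372
  f_B = C(9,2)·0.51^2·0.49^7 = 36·0.2601·0.00678223 = 0.0635061
  f_C = C(9,2)·0.75^2·0.25^7 = 36·0.5625·6.10352e-05 = 0.00123596
  f_D = C(9,2)·0.88^2·0.12^7 = 36·0.7744·3.58318e-07 = 9.98933e-06
Multiply by the mixture weights:
  P(Z=A)·f_A = 0.35 × 0.120372 = 0.0421301
  P(Z=B)·f_B = 0.08 × 0.0635061 = 0.00508049
  P(Z=C)·f_C = 0.20 × 0.00123596 = 0.000247192
  P(Z=D)·f_D = 0.37 × 9.98933e-06 = 3.69605e-06
Sum: 0.0421301 + 0.00508049 + 0.000247192 + 3.69605e-06 = 0.0474614
P(Coin type B | the observation) = 0.00508049 / 0.0474614 ≈ 0.107

0.107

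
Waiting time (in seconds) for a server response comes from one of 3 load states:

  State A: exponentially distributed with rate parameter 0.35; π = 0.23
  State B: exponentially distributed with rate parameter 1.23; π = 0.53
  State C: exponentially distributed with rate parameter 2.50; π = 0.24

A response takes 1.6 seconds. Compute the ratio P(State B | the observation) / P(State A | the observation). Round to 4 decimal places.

1.9811

Since P(k|x) ∝ π_k f_k(x), the posterior odds are π_i f_i(x) / (π_j f_j(x)).
Exponential densities:
  L_A = 0.199923
  L_B = 0.171875
  L_C = 0.0457891
Posterior odds = (π_B·L_B) / (π_A·L_A) = (0.53·0.171875) / (0.23·0.199923) = 0.0910939 / 0.0459823 ≈ 1.9811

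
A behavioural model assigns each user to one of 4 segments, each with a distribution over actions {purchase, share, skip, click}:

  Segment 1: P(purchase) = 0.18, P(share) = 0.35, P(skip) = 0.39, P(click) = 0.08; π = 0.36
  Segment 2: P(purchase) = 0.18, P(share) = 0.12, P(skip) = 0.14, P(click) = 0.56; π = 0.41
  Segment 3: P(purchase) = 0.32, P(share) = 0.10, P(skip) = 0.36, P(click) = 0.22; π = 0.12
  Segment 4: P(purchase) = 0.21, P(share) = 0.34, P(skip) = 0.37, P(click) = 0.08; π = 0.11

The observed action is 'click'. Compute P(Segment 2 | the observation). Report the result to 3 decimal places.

0.782

P(component k | x) = π_k·f_k(x) / marginal(x), where marginal(x) = Σ_j π_j·f_j(x).
Evaluate each component's likelihood at the observed value:
  p_1 = P(click | comp) = 0.08
  p_2 = P(click | comp) = 0.56
  p_3 = P(click | comp) = 0.22
  p_4 = P(click | comp) = 0.08
Multiply by the mixture weights:
  π_1·p_1 = 0.36 × 0.08 = 0.0288
  π_2·p_2 = 0.41 × 0.56 = 0.2296
  π_3·p_3 = 0.12 × 0.22 = 0.0264
  π_4·p_4 = 0.11 × 0.08 = 0.0088
Evidence: 0.0288 + 0.2296 + 0.0264 + 0.0088 = 0.2936
So the posterior for Segment 2 is 0.2296 / 0.2936 ≈ 0.782.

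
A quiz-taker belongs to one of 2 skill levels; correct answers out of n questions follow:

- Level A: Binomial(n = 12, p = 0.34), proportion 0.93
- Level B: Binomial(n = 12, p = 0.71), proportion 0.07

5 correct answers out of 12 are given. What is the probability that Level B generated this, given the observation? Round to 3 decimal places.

P(component k | x) = w_k·f_k(x) / marginal(x), where marginal(x) = Σ_j w_j·f_j(x).
Evaluate each component's likelihood at the observed value:
  p_A = 0.196303
  p_B = 0.0246492
Prior × likelihood for each component:
  w_A·p_A = 0.93 × 0.196303 = 0.182562
  w_B·p_B = 0.07 × 0.0246492 = 0.00172544
Evidence: 0.182562 + 0.00172544 = 0.184287
P(Level B | x) ≈ 0.009

0.009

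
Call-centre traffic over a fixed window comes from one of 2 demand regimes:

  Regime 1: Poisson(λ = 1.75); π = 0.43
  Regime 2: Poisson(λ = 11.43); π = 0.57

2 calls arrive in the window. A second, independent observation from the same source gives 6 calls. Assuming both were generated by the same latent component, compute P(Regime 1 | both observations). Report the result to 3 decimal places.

0.983

Apply Bayes' rule: the posterior for each component is proportional to its prior times its likelihood at x.
Since both observations come from the same component, the likelihood for component k is f_k(x₁)·f_k(x₂).
  f_1 = [0.266091] × [0.00693235] = 0.00184464
  f_2 = [0.000709703] × [0.033648] = 2.38801e-05
Prior × likelihood for each component:
  w_1·f_1 = 0.43 × 0.00184464 = 0.000793194
  w_2·f_2 = 0.57 × 2.38801e-05 = 1.36116e-05
Sum: 0.000793194 + 1.36116e-05 = 0.000806806
So the posterior for Regime 1 is 0.000793194 / 0.000806806 ≈ 0.983.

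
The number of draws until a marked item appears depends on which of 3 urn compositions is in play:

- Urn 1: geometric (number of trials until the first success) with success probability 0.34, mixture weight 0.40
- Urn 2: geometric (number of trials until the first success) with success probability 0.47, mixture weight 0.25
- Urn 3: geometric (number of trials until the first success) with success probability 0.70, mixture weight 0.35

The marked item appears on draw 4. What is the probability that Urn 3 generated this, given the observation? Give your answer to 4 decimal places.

The responsibility of component k is π_k f_k(x) divided by Σ_j π_j f_j(x).
Geometric probabilities:
  f_1 = 0.0977486
  f_2 = 0.0699722
  f_3 = 0.0189
Multiply by the mixture weights:
  π_1·f_1 = 0.40 × 0.0977486 = 0.0390995
  π_2·f_2 = 0.25 × 0.0699722 = 0.017493
  π_3·f_3 = 0.35 × 0.0189 = 0.006615
Marginal: 0.0390995 + 0.017493 + 0.006615 = 0.0632075
So the posterior for Urn 3 is 0.006615 / 0.0632075 ≈ 0.1047.

0.1047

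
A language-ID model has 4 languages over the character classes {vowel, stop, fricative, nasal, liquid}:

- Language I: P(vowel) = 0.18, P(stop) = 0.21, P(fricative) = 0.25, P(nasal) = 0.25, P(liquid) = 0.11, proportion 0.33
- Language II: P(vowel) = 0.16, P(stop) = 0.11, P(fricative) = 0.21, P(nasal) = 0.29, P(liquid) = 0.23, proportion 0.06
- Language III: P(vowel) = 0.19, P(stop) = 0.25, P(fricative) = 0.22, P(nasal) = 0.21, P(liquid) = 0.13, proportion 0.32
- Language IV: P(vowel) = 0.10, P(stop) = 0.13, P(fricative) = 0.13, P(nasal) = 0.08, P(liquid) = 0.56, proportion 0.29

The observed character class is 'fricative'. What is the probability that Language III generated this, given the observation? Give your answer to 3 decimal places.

By Bayes' theorem, P(k | x) = π_k f_k(x) / Σ_j π_j f_j(x).
Categorical probabilities:
  p_I = P(fricative | comp) = 0.25
  p_II = P(fricative | comp) = 0.21
  p_III = P(fricative | comp) = 0.22
  p_IV = P(fricative | comp) = 0.13
Multiply by the mixture weights:
  π_I·p_I = 0.33 × 0.25 = 0.0825
  π_II·p_II = 0.06 × 0.21 = 0.0126
  π_III·p_III = 0.32 × 0.22 = 0.0704
  π_IV·p_IV = 0.29 × 0.13 = 0.0377
Normaliser: 0.0825 + 0.0126 + 0.0704 + 0.0377 = 0.2032
So the posterior for Language III is 0.0704 / 0.2032 ≈ 0.346.

0.346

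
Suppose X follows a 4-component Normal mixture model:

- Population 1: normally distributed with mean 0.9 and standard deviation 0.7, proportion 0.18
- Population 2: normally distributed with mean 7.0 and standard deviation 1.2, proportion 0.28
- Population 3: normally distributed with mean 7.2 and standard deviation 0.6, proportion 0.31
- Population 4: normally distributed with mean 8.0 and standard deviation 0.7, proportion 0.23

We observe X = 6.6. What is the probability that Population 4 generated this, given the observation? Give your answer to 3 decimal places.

0.077

P(component k | x) = w_k·f_k(x) / marginal(x), where marginal(x) = Σ_j w_j·f_j(x).
Component likelihoods at x = 6.6:
  f_1 = 2.27835e-15
  f_2 = 0.314486
  f_3 = 0.403285
  f_4 = 0.07713
Unnormalised posteriors:
  w_1·f_1 = 0.18 × 2.27835e-15 = 4.10103e-16
  w_2·f_2 = 0.28 × 0.314486 = 0.0880561
  w_3·f_3 = 0.31 × 0.403285 = 0.125018
  w_4·f_4 = 0.23 × 0.07713 = 0.0177399
Evidence: 4.10103e-16 + 0.0880561 + 0.125018 + 0.0177399 = 0.230814
P(Population 4 | data) = 0.0177399 / 0.230814 ≈ 0.077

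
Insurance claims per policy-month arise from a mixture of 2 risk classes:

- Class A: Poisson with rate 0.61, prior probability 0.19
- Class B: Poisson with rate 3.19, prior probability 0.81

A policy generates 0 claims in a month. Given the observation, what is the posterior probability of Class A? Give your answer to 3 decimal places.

The responsibility of component k is π_k f_k(x) divided by Σ_j π_j f_j(x).
Evaluate each component's likelihood at the observed value:
  f_A = 0.543351
  f_B = 0.0411719
Prior × likelihood for each component:
  π_A·f_A = 0.19 × 0.543351 = 0.103237
  π_B·f_B = 0.81 × 0.0411719 = 0.0333492
Sum: 0.103237 + 0.0333492 = 0.136586
P(Class A | 0 claims) = 0.103237 / 0.136586 ≈ 0.756

0.756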